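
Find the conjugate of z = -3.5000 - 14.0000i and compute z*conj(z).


z_bar = -3.5000 + 14.0000i
z*z_bar = (-3.5)^2 + (-14)^2 = 12.25 + 196 = 208.25

z_bar = -3.5000 + 14.0000i, z*z_bar = 208.25


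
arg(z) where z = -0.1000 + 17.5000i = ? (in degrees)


Re = -0.1, Im = 17.5
arg = atan2(17.5, -0.1) = 90.3274 degrees

arg(z) = 90.3274 degrees


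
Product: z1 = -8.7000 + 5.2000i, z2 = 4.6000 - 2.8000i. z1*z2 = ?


Real = -8.7*4.6 - 5.2*(-2.8) = -40.02 - (-14.56) = -25.46
Imag = -8.7*(-2.8) + 4.6*5.2 = 24.36 + 23.92 = 48.28

-25.4600 + 48.2800i


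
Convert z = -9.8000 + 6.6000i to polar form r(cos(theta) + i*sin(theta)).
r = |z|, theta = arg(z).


r = sqrt(96.04+43.56) = sqrt(139.6) = 11.8152
theta = atan2(6.6, -9.8) = 146.0409 degrees

r = 11.8152, theta = 146.0409 degrees


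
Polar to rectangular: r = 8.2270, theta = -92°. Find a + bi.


a = 8.2270*cos(-92°) = 8.2270*(-0.0349) = -0.2871
b = 8.2270*sin(-92°) = 8.2270*(-0.99939) = -8.2220

-0.2871 - 8.2220i


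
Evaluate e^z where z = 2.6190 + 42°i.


e^2.6190 = 13.7220
cos(42°) = 0.74314
sin(42°) = 0.66913
Real = 13.7220*0.74314 = 10.1974
Imag = 13.7220*0.66913 = 9.1818

10.1974 + 9.1818i


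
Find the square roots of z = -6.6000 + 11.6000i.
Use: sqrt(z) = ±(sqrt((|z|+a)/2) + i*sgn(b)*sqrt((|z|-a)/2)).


|z| = sqrt(43.56+134.56) = 13.3462
sqrt((|z|+a)/2) = sqrt((13.3462+(-6.6))/2) = sqrt(3.3731) = 1.8366
sqrt((|z|-a)/2) = sqrt((13.3462-(-6.6))/2) = sqrt(9.9731) = 3.1580

±(1.8366 + 3.1580i) i.e. 1.8366 + 3.1580i and -1.8366 - 3.1580i


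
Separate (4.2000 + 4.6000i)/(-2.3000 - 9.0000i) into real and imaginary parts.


Multiply by conjugate: (4.2000 + 4.6000i)(-2.3000 + 9.0000i) / ((-2.3)^2 + (-9)^2)
Numerator real = 4.2*(-2.3) + 4.6*(-9) = -51.06
Numerator imag = 4.6*(-2.3) - 4.2*(-9) = 27.22
Denominator = 86.29
Re(z) = -51.06/86.29 = -0.5917
Im(z) = 27.22/86.29 = 0.3154

Re(z) = -0.5917, Im(z) = 0.3154


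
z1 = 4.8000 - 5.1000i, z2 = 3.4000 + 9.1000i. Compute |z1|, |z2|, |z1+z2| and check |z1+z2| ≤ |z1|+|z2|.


|z1| = sqrt(4.8^2 + (-5.1)^2) = sqrt(49.05) = 7.0036
|z2| = sqrt(3.4^2 + 9.1^2) = sqrt(94.37) = 9.7144
z1+z2 = 8.2000 + 4.0000i
|z1+z2| = sqrt(83.24) = 9.1236
|z1|+|z2| = 7.0036 + 9.7144 = 16.7180

|z1+z2| = 9.1236 ≤ |z1|+|z2| = 16.7180 (verified)


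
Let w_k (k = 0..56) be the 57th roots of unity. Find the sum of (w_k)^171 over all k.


The roots are w_k = w^k with w = e^(2*pi*i/57), and (w^k)^171 = (w^171)^k.
So S = 1 + u + u^2 + ... + u^(56) with u = w^171.
171 = 3*57 + 0, so 171 is a multiple of 57 and u = (w^57)^3 = 1.
Every one of the 57 terms equals 1: S = 57

S = 57


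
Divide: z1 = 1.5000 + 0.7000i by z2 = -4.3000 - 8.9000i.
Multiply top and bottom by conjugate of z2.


Conjugate of z2 = -4.3000 + 8.9000i
Numerator: (1.5000 + 0.7000i)(-4.3000 + 8.9000i) = -12.6800 + 10.3400i
Denominator: (-4.3)^2 + (-8.9)^2 = 97.7
Result = (-12.6800 + 10.3400i)/97.7

-0.1298 + 0.1058i


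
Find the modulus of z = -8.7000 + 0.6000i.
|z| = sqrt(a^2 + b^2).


|z| = sqrt((-8.7)^2 + 0.6^2) = sqrt(75.69 + 0.36) = sqrt(76.05) = 8.7207

|z| = 8.7207


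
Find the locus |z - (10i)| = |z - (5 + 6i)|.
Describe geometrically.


Equal distances means the locus is the perpendicular bisector of z1 and z2.
Midpoint = ((0+5)/2, (10+6)/2) = (2.5000, 8.0000)

Perpendicular bisector through (2.5000, 8.0000)


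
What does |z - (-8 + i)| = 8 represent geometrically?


|z - z0| = r is a circle with center z0 and radius r.
Center = (-8, 1), radius = 8

Circle with center (-8, 1) and radius 8


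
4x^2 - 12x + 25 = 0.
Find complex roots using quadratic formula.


disc = (-12)^2 - 4*4*25 = 144 - 400 = -256
sqrt(|disc|) = sqrt(256) = 16.0000
Real part = 12/(2*4) = 1.5000
Imag part = 16.0000/(2*4) = 2.0000

1.5000 ± 2.0000i


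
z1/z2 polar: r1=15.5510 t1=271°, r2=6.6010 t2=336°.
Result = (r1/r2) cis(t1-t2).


r = 15.5510 / 6.6010 = 2.3559
theta = 271° - 336° = -65° = 295° (mod 360)

2.3559 cis(295°)


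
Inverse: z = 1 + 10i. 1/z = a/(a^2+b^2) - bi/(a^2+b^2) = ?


|z|^2 = 1+100 = 101
1/z = (1 - 10i)/101

1/z = 0.0099 - 0.0990i


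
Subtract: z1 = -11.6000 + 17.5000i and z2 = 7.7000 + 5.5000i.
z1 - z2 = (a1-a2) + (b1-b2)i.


Real: -11.6 - 7.7 = -19.3
Imag: 17.5 - 5.5 = 12

-19.3000 + 12.0000i


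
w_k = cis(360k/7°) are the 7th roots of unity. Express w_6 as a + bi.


Angle = 360*6/7 = 308.5714°
a = cos(308.5714°) = 0.6235
b = sin(308.5714°) = -0.7818

0.6235 - 0.7818i


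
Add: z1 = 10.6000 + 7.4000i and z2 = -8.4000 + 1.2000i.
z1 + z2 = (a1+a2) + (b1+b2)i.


Real: 10.6 - 8.4 = 2.2
Imag: 7.4 + 1.2 = 8.6

2.2000 + 8.6000i


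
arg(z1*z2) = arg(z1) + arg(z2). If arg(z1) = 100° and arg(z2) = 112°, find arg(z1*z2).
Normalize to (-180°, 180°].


arg(z1*z2) = 100° + 112° = 212°
Normalized to (-180°, 180°]: -148°

-148°


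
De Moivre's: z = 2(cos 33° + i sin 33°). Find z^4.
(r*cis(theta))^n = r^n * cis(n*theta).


r^4 = 2^4 = 16
n*theta = 4*33° = 132° = 132° (mod 360)
a = 16*cos(132°) = -10.7061
b = 16*sin(132°) = 11.8903

16 cis(132°) = -10.7061 + 11.8903i


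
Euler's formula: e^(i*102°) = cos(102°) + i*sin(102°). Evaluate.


cos(102°) = -0.2079
sin(102°) = 0.9781

e^(i*102°) = -0.2079 + 0.9781i


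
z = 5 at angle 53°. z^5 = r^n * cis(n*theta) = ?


r^5 = 5^5 = 3125
n*theta = 5*53° = 265° = 265° (mod 360)
a = 3125*cos(265°) = -272.3617
b = 3125*sin(265°) = -3113.1084

3125 cis(265°) = -272.3617 - 3113.1084i


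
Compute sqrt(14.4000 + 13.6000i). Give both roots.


|z| = sqrt(207.36+184.96) = 19.8071
sqrt((|z|+a)/2) = sqrt((19.8071+14.4)/2) = sqrt(17.1035) = 4.1356
sqrt((|z|-a)/2) = sqrt((19.8071-14.4)/2) = sqrt(2.7035) = 1.6442

±(4.1356 + 1.6442i) i.e. 4.1356 + 1.6442i and -4.1356 - 1.6442i


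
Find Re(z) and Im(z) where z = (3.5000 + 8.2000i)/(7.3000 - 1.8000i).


Multiply by conjugate: (3.5000 + 8.2000i)(7.3000 + 1.8000i) / (7.3^2 + (-1.8)^2)
Numerator real = 3.5*7.3 + 8.2*(-1.8) = 10.79
Numerator imag = 8.2*7.3 - 3.5*(-1.8) = 66.16
Denominator = 56.53
Re(z) = 10.79/56.53 = 0.1909
Im(z) = 66.16/56.53 = 1.1704

Re(z) = 0.1909, Im(z) = 1.1704


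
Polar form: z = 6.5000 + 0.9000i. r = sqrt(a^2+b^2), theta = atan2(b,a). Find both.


r = sqrt(42.25+0.81) = sqrt(43.06) = 6.5620
theta = atan2(0.9, 6.5) = 7.8831 degrees

r = 6.5620, theta = 7.8831 degrees


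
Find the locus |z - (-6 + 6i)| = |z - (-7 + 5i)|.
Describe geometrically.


Equal distances means the locus is the perpendicular bisector of z1 and z2.
Midpoint = ((-6+(-7))/2, (6+5)/2) = (-6.5000, 5.5000)

Perpendicular bisector through (-6.5000, 5.5000)


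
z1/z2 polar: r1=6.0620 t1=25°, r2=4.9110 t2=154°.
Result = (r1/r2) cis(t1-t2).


r = 6.0620 / 4.9110 = 1.2344
theta = 25° - 154° = -129° = 231° (mod 360)

1.2344 cis(231°)


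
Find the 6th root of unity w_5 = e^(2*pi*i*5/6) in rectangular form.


Angle = 360*5/6 = 300°
a = cos(300°) = 0.5000
b = sin(300°) = -0.8660

0.5000 - 0.8660i


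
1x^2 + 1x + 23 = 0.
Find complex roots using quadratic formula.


disc = 1^2 - 4*1*23 = 1 - 92 = -91
sqrt(|disc|) = sqrt(91) = 9.5394
Real part = -1/(2*1) = -0.5000
Imag part = 9.5394/(2*1) = 4.7697

-0.5000 ± 4.7697i


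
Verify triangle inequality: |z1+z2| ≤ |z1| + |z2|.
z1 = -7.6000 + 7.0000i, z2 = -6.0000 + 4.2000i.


|z1| = sqrt((-7.6)^2 + 7^2) = sqrt(106.76) = 10.3325
|z2| = sqrt((-6)^2 + 4.2^2) = sqrt(53.64) = 7.3239
z1+z2 = -13.6000 + 11.2000i
|z1+z2| = sqrt(310.4) = 17.6182
|z1|+|z2| = 10.3325 + 7.3239 = 17.6564

|z1+z2| = 17.6182 ≤ |z1|+|z2| = 17.6564 (verified)


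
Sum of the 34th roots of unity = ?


The sum of all 34th roots of unity is 0.
Geometric series: (1 - w^34)/(1 - w) = (1-1)/(1-w) = 0 since w^34 = 1, w ≠ 1.
Alternatively: coefficient of z^33 in z^34 - 1 is 0.

0


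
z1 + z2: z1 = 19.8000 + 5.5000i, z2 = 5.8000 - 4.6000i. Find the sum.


Real: 19.8 + 5.8 = 25.6
Imag: 5.5 - 4.6 = 0.9

25.6000 + 0.9000i


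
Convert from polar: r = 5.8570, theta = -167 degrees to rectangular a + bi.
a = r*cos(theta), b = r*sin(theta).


a = 5.8570*cos(-167°) = 5.8570*(-0.97437) = -5.7069
b = 5.8570*sin(-167°) = 5.8570*(-0.22495) = -1.3175

-5.7069 - 1.3175i


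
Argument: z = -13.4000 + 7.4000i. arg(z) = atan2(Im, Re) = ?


Re = -13.4, Im = 7.4
arg = atan2(7.4, -13.4) = 151.0908 degrees

arg(z) = 151.0908 degrees


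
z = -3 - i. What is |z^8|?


|z| = sqrt(9+1) = sqrt(10) = 3.1623
|z^8| = |z|^8 = (sqrt(10))^8 = 10^4 = 10000

|z^8| = 10000


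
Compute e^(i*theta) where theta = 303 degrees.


cos(303°) = 0.5446
sin(303°) = -0.8387

e^(i*303°) = 0.5446 - 0.8387i


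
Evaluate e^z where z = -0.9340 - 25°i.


e^-0.9340 = 0.3930
cos(-25°) = 0.9063
sin(-25°) = -0.4226
Real = 0.3930*0.9063 = 0.3562
Imag = 0.3930*(-0.4226) = -0.1661

0.3562 - 0.1661i


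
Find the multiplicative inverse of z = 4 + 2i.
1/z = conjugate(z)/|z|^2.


|z|^2 = 16+4 = 20
1/z = (4 - 2i)/20

1/z = 0.2000 - 0.1000i


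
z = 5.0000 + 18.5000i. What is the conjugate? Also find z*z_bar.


z_bar = 5.0000 - 18.5000i
z*z_bar = 5^2 + 18.5^2 = 25 + 342.25 = 367.25

z_bar = 5.0000 - 18.5000i, z*z_bar = 367.25


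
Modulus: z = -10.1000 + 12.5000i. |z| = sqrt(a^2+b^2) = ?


|z| = sqrt((-10.1)^2 + 12.5^2) = sqrt(102.01 + 156.25) = sqrt(258.26) = 16.0705

|z| = 16.0705


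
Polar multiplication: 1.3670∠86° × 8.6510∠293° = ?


r = 1.3670 * 8.6510 = 11.8259
theta = 86° + 293° = 379° = 19° (mod 360)

11.8259 cis(19°)


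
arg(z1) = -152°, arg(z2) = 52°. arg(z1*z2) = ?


arg(z1*z2) = -152° + 52° = -100°
Normalized to (-180°, 180°]: -100°

-100°


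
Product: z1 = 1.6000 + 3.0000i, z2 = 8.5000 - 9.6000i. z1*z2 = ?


Real = 1.6*8.5 - 3*(-9.6) = 13.6 - (-28.8) = 42.4
Imag = 1.6*(-9.6) + 8.5*3 = -15.36 + 25.5 = 10.14

42.4000 + 10.1400i


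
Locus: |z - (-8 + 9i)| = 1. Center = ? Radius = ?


|z - z0| = r is a circle with center z0 and radius r.
Center = (-8, 9), radius = 1

Circle with center (-8, 9) and radius 1


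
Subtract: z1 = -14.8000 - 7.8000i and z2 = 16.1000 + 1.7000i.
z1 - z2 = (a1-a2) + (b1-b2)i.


Real: -14.8 - 16.1 = -30.9
Imag: -7.8 - 1.7 = -9.5

-30.9000 - 9.5000i


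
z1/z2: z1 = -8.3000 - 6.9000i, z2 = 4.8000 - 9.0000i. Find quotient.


Conjugate of z2 = 4.8000 + 9.0000i
Numerator: (-8.3000 - 6.9000i)(4.8000 + 9.0000i) = 22.2600 - 107.8200i
Denominator: 4.8^2 + (-9)^2 = 104.04
Result = (22.2600 - 107.8200i)/104.04

0.2140 - 1.0363i


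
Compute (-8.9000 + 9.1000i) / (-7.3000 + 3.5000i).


Conjugate of z2 = -7.3000 - 3.5000i
Numerator: (-8.9000 + 9.1000i)(-7.3000 - 3.5000i) = 96.8200 - 35.2800i
Denominator: (-7.3)^2 + 3.5^2 = 65.54
Result = (96.8200 - 35.2800i)/65.54

1.4773 - 0.5383i


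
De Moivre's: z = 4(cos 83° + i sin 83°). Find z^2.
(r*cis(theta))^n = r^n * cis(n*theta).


r^2 = 4^2 = 16
n*theta = 2*83° = 166° = 166° (mod 360)
a = 16*cos(166°) = -15.5247
b = 16*sin(166°) = 3.8708

16 cis(166°) = -15.5247 + 3.8708i


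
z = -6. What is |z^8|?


|z| = sqrt(36+0) = sqrt(36) = 6
|z^8| = |z|^8 = 6^8 = 1679616

|z^8| = 1679616


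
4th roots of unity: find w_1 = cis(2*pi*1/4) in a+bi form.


Angle = 360*1/4 = 90°
a = cos(90°) = 0
b = sin(90°) = 1.0000

0 + 1.0000i


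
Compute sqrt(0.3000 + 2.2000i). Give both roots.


|z| = sqrt(0.09+4.84) = 2.2204
sqrt((|z|+a)/2) = sqrt((2.2204+0.3)/2) = sqrt(1.2602) = 1.1226
sqrt((|z|-a)/2) = sqrt((2.2204-0.3)/2) = sqrt(0.9602) = 0.9799

±(1.1226 + 0.9799i) i.e. 1.1226 + 0.9799i and -1.1226 - 0.9799i


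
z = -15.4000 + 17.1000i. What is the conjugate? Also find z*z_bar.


z_bar = -15.4000 - 17.1000i
z*z_bar = (-15.4)^2 + 17.1^2 = 237.16 + 292.41 = 529.57

z_bar = -15.4000 - 17.1000i, z*z_bar = 529.57


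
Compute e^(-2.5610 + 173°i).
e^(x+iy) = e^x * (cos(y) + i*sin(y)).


e^-2.5610 = 0.07723
cos(173°) = -0.9925
sin(173°) = 0.1219
Real = 0.07723*(-0.9925) = -0.0767
Imag = 0.07723*0.1219 = 0.0094

-0.0767 + 0.0094i


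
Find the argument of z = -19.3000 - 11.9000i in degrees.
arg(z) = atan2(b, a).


Re = -19.3, Im = -11.9
arg = atan2(-11.9, -19.3) = -148.3428 degrees

arg(z) = -148.3428 degrees


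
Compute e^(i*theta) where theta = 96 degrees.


cos(96°) = -0.1045
sin(96°) = 0.9945

e^(i*96°) = -0.1045 + 0.9945i


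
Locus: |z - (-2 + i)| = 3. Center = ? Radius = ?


|z - z0| = r is a circle with center z0 and radius r.
Center = (-2, 1), radius = 3

Circle with center (-2, 1) and radius 3


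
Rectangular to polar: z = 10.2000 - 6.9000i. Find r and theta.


r = sqrt(104.04+47.61) = sqrt(151.65) = 12.3146
theta = atan2(-6.9, 10.2) = -34.0772 degrees

r = 12.3146, theta = -34.0772 degrees


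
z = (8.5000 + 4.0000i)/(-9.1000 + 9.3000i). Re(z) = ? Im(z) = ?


Multiply by conjugate: (8.5000 + 4.0000i)(-9.1000 - 9.3000i) / ((-9.1)^2 + 9.3^2)
Numerator real = 8.5*(-9.1) + 4*9.3 = -40.15
Numerator imag = 4*(-9.1) - 8.5*9.3 = -115.45
Denominator = 169.3
Re(z) = -40.15/169.3 = -0.2372
Im(z) = -115.45/169.3 = -0.6819

Re(z) = -0.2372, Im(z) = -0.6819


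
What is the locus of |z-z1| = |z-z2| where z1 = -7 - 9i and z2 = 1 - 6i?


Equal distances means the locus is the perpendicular bisector of z1 and z2.
Midpoint = ((-7+1)/2, (-9+(-6))/2) = (-3.0000, -7.5000)

Perpendicular bisector through (-3.0000, -7.5000)


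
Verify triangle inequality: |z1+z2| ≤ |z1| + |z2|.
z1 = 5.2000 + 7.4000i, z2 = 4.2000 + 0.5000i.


|z1| = sqrt(5.2^2 + 7.4^2) = sqrt(81.8) = 9.0443
|z2| = sqrt(4.2^2 + 0.5^2) = sqrt(17.89) = 4.2297
z1+z2 = 9.4000 + 7.9000i
|z1+z2| = sqrt(150.77) = 12.2788
|z1|+|z2| = 9.0443 + 4.2297 = 13.2740

|z1+z2| = 12.2788 ≤ |z1|+|z2| = 13.2740 (verified)


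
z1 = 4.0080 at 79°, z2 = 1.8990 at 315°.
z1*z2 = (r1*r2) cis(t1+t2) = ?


r = 4.0080 * 1.8990 = 7.6112
theta = 79° + 315° = 394° = 34° (mod 360)

7.6112 cis(34°)


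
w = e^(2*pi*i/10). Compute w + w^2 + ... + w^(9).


With w = e^(2*pi*i/10), all 10 of the 10th roots of unity w^0 = 1, w, ..., w^(9) sum to 0: 1 + w + ... + w^(9) = (1 - w^10)/(1 - w) = 0 since w^10 = 1, w ≠ 1.
Removing the root 1: w + w^2 + ... + w^(9) = 0 - 1 = -1

Sum = -1


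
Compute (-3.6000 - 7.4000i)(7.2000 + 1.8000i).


Real = -3.6*7.2 - (-7.4)*1.8 = -25.92 - (-13.32) = -12.6
Imag = -3.6*1.8 + 7.2*(-7.4) = -6.48 - (53.28) = -59.76

-12.6000 - 59.7600i


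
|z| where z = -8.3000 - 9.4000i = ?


|z| = sqrt((-8.3)^2 + (-9.4)^2) = sqrt(68.89 + 88.36) = sqrt(157.25) = 12.5399

|z| = 12.5399


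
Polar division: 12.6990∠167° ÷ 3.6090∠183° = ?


r = 12.6990 / 3.6090 = 3.5187
theta = 167° - 183° = -16° = 344° (mod 360)

3.5187 cis(344°)


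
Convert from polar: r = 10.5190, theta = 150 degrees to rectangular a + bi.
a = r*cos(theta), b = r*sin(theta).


a = 10.5190*cos(150°) = 10.5190*(-0.866025) = -9.1097
b = 10.5190*sin(150°) = 10.5190*0.5 = 5.2595

-9.1097 + 5.2595i


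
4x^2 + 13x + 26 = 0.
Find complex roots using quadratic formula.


disc = 13^2 - 4*4*26 = 169 - 416 = -247
sqrt(|disc|) = sqrt(247) = 15.7162
Real part = -13/(2*4) = -1.6250
Imag part = 15.7162/(2*4) = 1.9645

-1.6250 ± 1.9645i


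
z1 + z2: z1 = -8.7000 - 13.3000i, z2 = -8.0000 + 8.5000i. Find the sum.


Real: -8.7 - 8 = -16.7
Imag: -13.3 + 8.5 = -4.8

-16.7000 - 4.8000i


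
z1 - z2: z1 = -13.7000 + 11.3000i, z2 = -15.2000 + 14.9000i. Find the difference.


Real: -13.7 + 15.2 = 1.5
Imag: 11.3 - 14.9 = -3.6

1.5000 - 3.6000i


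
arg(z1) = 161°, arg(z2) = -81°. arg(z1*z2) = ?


arg(z1*z2) = 161° - 81° = 80°
Normalized to (-180°, 180°]: 80°

80°


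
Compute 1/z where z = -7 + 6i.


|z|^2 = 49+36 = 85
1/z = (-7 - 6i)/85

1/z = -0.0824 - 0.0706i


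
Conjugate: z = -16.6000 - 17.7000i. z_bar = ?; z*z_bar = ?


z_bar = -16.6000 + 17.7000i
z*z_bar = (-16.6)^2 + (-17.7)^2 = 275.56 + 313.29 = 588.85

z_bar = -16.6000 + 17.7000i, z*z_bar = 588.85


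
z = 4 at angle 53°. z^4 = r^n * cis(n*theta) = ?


r^4 = 4^4 = 256
n*theta = 4*53° = 212° = 212° (mod 360)
a = 256*cos(212°) = -217.1003
b = 256*sin(212°) = -135.6593

256 cis(212°) = -217.1003 - 135.6593i


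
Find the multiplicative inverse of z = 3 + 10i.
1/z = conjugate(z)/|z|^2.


|z|^2 = 9+100 = 109
1/z = (3 - 10i)/109

1/z = 0.0275 - 0.0917i


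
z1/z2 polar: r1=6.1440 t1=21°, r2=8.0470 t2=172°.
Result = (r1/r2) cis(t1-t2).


r = 6.1440 / 8.0470 = 0.7635
theta = 21° - 172° = -151° = 209° (mod 360)

0.7635 cis(209°)


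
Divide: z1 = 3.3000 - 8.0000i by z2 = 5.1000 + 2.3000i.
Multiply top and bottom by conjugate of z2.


Conjugate of z2 = 5.1000 - 2.3000i
Numerator: (3.3000 - 8.0000i)(5.1000 - 2.3000i) = -1.5700 - 48.3900i
Denominator: 5.1^2 + 2.3^2 = 31.3
Result = (-1.5700 - 48.3900i)/31.3

-0.0502 - 1.5460i


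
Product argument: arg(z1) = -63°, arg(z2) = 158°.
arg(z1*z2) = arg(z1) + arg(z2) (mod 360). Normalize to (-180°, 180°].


arg(z1*z2) = -63° + 158° = 95°
Normalized to (-180°, 180°]: 95°

95°


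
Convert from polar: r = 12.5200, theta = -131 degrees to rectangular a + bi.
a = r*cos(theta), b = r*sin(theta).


a = 12.5200*cos(-131°) = 12.5200*(-0.65606) = -8.2139
b = 12.5200*sin(-131°) = 12.5200*(-0.75471) = -9.4490

-8.2139 - 9.4490i


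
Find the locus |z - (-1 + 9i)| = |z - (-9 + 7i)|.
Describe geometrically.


Equal distances means the locus is the perpendicular bisector of z1 and z2.
Midpoint = ((-1+(-9))/2, (9+7)/2) = (-5.0000, 8.0000)

Perpendicular bisector through (-5.0000, 8.0000)


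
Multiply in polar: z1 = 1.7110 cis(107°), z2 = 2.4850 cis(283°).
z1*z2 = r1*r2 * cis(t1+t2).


r = 1.7110 * 2.4850 = 4.2518
theta = 107° + 283° = 390° = 30° (mod 360)

4.2518 cis(30°)


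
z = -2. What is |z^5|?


|z| = sqrt(4+0) = sqrt(4) = 2
|z^5| = |z|^5 = 2^5 = 32

|z^5| = 32


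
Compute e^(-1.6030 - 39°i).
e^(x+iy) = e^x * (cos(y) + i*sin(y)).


e^-1.6030 = 0.2013
cos(-39°) = 0.7771
sin(-39°) = -0.6293
Real = 0.2013*0.7771 = 0.1564
Imag = 0.2013*(-0.6293) = -0.1267

0.1564 - 0.1267i


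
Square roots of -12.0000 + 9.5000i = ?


|z| = sqrt(144+90.25) = 15.3052
sqrt((|z|+a)/2) = sqrt((15.3052+(-12))/2) = sqrt(1.6526) = 1.2855
sqrt((|z|-a)/2) = sqrt((15.3052-(-12))/2) = sqrt(13.6526) = 3.6949

±(1.2855 + 3.6949i) i.e. 1.2855 + 3.6949i and -1.2855 - 3.6949i


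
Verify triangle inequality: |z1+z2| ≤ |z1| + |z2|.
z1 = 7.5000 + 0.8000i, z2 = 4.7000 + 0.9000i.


|z1| = sqrt(7.5^2 + 0.8^2) = sqrt(56.89) = 7.5425
|z2| = sqrt(4.7^2 + 0.9^2) = sqrt(22.9) = 4.7854
z1+z2 = 12.2000 + 1.7000i
|z1+z2| = sqrt(151.73) = 12.3179
|z1|+|z2| = 7.5425 + 4.7854 = 12.3279

|z1+z2| = 12.3179 ≤ |z1|+|z2| = 12.3279 (verified)


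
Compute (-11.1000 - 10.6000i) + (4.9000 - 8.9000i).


Real: -11.1 + 4.9 = -6.2
Imag: -10.6 - 8.9 = -19.5

-6.2000 - 19.5000i


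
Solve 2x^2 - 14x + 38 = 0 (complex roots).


disc = (-14)^2 - 4*2*38 = 196 - 304 = -108
sqrt(|disc|) = sqrt(108) = 10.3923
Real part = 14/(2*2) = 3.5000
Imag part = 10.3923/(2*2) = 2.5981

3.5000 ± 2.5981i


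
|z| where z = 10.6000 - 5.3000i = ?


|z| = sqrt(10.6^2 + (-5.3)^2) = sqrt(112.36 + 28.09) = sqrt(140.45) = 11.8512

|z| = 11.8512


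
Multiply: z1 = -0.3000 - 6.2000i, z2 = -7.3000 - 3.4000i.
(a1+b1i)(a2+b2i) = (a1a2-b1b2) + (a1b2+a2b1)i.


Real = -0.3*(-7.3) - (-6.2)*(-3.4) = 2.19 - 21.08 = -18.89
Imag = -0.3*(-3.4) - (7.3)*(-6.2) = 1.02 + 45.26 = 46.28

-18.8900 + 46.2800i


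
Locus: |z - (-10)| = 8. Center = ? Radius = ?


|z - z0| = r is a circle with center z0 and radius r.
Center = (-10, 0), radius = 8

Circle with center (-10, 0) and radius 8


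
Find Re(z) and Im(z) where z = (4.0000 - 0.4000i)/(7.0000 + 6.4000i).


Multiply by conjugate: (4.0000 - 0.4000i)(7.0000 - 6.4000i) / (7^2 + 6.4^2)
Numerator real = 4*7 - (0.4)*6.4 = 25.44
Numerator imag = -0.4*7 - 4*6.4 = -28.4
Denominator = 89.96
Re(z) = 25.44/89.96 = 0.2828
Im(z) = -28.4/89.96 = -0.3157

Re(z) = 0.2828, Im(z) = -0.3157


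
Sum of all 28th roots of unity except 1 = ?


With w = e^(2*pi*i/28), all 28 of the 28th roots of unity w^0 = 1, w, ..., w^(27) sum to 0: 1 + w + ... + w^(27) = (1 - w^28)/(1 - w) = 0 since w^28 = 1, w ≠ 1.
Removing the root 1: w + w^2 + ... + w^(27) = 0 - 1 = -1

Sum = -1


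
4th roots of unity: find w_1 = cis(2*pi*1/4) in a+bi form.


Angle = 360*1/4 = 90°
a = cos(90°) = 0
b = sin(90°) = 1.0000

0 + 1.0000i


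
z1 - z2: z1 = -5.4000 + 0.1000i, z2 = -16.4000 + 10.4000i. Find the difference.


Real: -5.4 + 16.4 = 11
Imag: 0.1 - 10.4 = -10.3

11.0000 - 10.3000i


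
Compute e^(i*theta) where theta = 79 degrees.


cos(79°) = 0.1908
sin(79°) = 0.9816

e^(i*79°) = 0.1908 + 0.9816i


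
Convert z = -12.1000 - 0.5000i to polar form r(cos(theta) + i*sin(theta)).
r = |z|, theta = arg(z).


r = sqrt(146.41+0.25) = sqrt(146.66) = 12.1103
theta = atan2(-0.5, -12.1) = -177.6338 degrees

r = 12.1103, theta = -177.6338 degrees


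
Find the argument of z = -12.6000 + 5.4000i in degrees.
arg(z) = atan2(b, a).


Re = -12.6, Im = 5.4
arg = atan2(5.4, -12.6) = 156.8014 degrees

arg(z) = 156.8014 degrees


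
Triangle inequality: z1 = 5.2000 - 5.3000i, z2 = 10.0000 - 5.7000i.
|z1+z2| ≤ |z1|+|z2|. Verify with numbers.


|z1| = sqrt(5.2^2 + (-5.3)^2) = sqrt(55.13) = 7.4250
|z2| = sqrt(10^2 + (-5.7)^2) = sqrt(132.49) = 11.5104
z1+z2 = 15.2000 - 11.0000i
|z1+z2| = sqrt(352.04) = 18.7627
|z1|+|z2| = 7.4250 + 11.5104 = 18.9354

|z1+z2| = 18.7627 ≤ |z1|+|z2| = 18.9354 (verified)


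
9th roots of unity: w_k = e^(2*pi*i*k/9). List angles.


The 9th roots of unity are cis(360k/9°) for k=0..8
Angle step = 360/9 = 40°
Primitive root: cis(40°)
Primitive root = 0.7660 + 0.6428i

9 roots at angles: 0°, 40°, 80°, 120°, 160°, 200°, 240°, 280°, 320°


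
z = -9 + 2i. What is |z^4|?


|z| = sqrt(81+4) = sqrt(85) = 9.2195
|z^4| = |z|^4 = (sqrt(85))^4 = 85^2 = 7225

|z^4| = 7225


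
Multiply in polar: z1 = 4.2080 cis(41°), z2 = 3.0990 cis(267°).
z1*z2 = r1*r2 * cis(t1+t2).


r = 4.2080 * 3.0990 = 13.0406
theta = 41° + 267° = 308° = 308° (mod 360)

13.0406 cis(308°)


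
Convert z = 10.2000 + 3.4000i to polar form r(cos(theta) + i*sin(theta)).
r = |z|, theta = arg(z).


r = sqrt(104.04+11.56) = sqrt(115.6) = 10.7517
theta = atan2(3.4, 10.2) = 18.4349 degrees

r = 10.7517, theta = 18.4349 degrees


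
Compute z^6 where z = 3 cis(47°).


r^6 = 3^6 = 729
n*theta = 6*47° = 282° = 282° (mod 360)
a = 729*cos(282°) = 151.5676
b = 729*sin(282°) = -713.0696

729 cis(282°) = 151.5676 - 713.0696i


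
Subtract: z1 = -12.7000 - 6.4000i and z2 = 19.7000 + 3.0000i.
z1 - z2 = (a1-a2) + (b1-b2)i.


Real: -12.7 - 19.7 = -32.4
Imag: -6.4 - 3 = -9.4

-32.4000 - 9.4000i


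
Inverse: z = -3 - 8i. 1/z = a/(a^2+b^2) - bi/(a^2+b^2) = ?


|z|^2 = 9+64 = 73
1/z = (-3 + 8i)/73

1/z = -0.0411 + 0.1096i


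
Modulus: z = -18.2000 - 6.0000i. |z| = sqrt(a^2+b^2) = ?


|z| = sqrt((-18.2)^2 + (-6)^2) = sqrt(331.24 + 36) = sqrt(367.24) = 19.1635

|z| = 19.1635


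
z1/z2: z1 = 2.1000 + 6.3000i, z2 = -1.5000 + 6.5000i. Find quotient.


Conjugate of z2 = -1.5000 - 6.5000i
Numerator: (2.1000 + 6.3000i)(-1.5000 - 6.5000i) = 37.8000 - 23.1000i
Denominator: (-1.5)^2 + 6.5^2 = 44.5
Result = (37.8000 - 23.1000i)/44.5

0.8494 - 0.5191i


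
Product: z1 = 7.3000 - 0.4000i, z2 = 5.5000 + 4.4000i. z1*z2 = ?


Real = 7.3*5.5 - (-0.4)*4.4 = 40.15 - (-1.76) = 41.91
Imag = 7.3*4.4 + 5.5*(-0.4) = 32.12 - (2.2) = 29.92

41.9100 + 29.9200i


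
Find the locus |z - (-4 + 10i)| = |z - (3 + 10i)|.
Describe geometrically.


Equal distances means the locus is the perpendicular bisector of z1 and z2.
Midpoint = ((-4+3)/2, (10+10)/2) = (-0.5000, 10.0000)

Perpendicular bisector through (-0.5000, 10.0000)


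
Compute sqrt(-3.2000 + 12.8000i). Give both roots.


|z| = sqrt(10.24+163.84) = 13.1939
sqrt((|z|+a)/2) = sqrt((13.1939+(-3.2))/2) = sqrt(4.9970) = 2.2354
sqrt((|z|-a)/2) = sqrt((13.1939-(-3.2))/2) = sqrt(8.1970) = 2.8630

±(2.2354 + 2.8630i) i.e. 2.2354 + 2.8630i and -2.2354 - 2.8630i


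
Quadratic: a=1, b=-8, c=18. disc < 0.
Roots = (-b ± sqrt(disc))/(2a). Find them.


disc = (-8)^2 - 4*1*18 = 64 - 72 = -8
sqrt(|disc|) = sqrt(8) = 2.8284
Real part = 8/(2*1) = 4.0000
Imag part = 2.8284/(2*1) = 1.4142

4.0000 ± 1.4142i


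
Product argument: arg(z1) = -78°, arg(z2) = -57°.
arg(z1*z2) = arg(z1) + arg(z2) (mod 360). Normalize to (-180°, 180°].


arg(z1*z2) = -78° - 57° = -135°
Normalized to (-180°, 180°]: -135°

-135°


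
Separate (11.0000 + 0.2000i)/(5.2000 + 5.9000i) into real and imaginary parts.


Multiply by conjugate: (11.0000 + 0.2000i)(5.2000 - 5.9000i) / (5.2^2 + 5.9^2)
Numerator real = 11*5.2 + 0.2*5.9 = 58.38
Numerator imag = 0.2*5.2 - 11*5.9 = -63.86
Denominator = 61.85
Re(z) = 58.38/61.85 = 0.9439
Im(z) = -63.86/61.85 = -1.0325

Re(z) = 0.9439, Im(z) = -1.0325


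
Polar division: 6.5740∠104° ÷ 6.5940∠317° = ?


r = 6.5740 / 6.5940 = 0.9970
theta = 104° - 317° = -213° = 147° (mod 360)

0.9970 cis(147°)


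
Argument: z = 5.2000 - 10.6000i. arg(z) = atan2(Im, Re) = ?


Re = 5.2, Im = -10.6
arg = atan2(-10.6, 5.2) = -63.8690 degrees

arg(z) = -63.8690 degrees


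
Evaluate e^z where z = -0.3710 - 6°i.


e^-0.3710 = 0.69004
cos(-6°) = 0.99452
sin(-6°) = -0.1045
Real = 0.69004*0.99452 = 0.6863
Imag = 0.69004*(-0.1045) = -0.0721

0.6863 - 0.0721i


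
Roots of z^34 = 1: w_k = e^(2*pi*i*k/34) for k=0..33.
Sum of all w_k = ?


The sum of all 34th roots of unity is 0.
Geometric series: (1 - w^34)/(1 - w) = (1-1)/(1-w) = 0 since w^34 = 1, w ≠ 1.
Alternatively: coefficient of z^33 in z^34 - 1 is 0.

0


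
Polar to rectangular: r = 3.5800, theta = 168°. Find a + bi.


a = 3.5800*cos(168°) = 3.5800*(-0.97815) = -3.5018
b = 3.5800*sin(168°) = 3.5800*0.2079 = 0.7443

-3.5018 + 0.7443i


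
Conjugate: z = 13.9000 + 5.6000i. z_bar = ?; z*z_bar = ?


z_bar = 13.9000 - 5.6000i
z*z_bar = 13.9^2 + 5.6^2 = 193.21 + 31.36 = 224.57

z_bar = 13.9000 - 5.6000i, z*z_bar = 224.57


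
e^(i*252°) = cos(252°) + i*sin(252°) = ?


cos(252°) = -0.3090
sin(252°) = -0.9511

e^(i*252°) = -0.3090 - 0.9511i


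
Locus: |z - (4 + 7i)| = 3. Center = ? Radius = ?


|z - z0| = r is a circle with center z0 and radius r.
Center = (4, 7), radius = 3

Circle with center (4, 7) and radius 3


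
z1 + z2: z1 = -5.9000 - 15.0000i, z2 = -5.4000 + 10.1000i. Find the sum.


Real: -5.9 - 5.4 = -11.3
Imag: -15 + 10.1 = -4.9

-11.3000 - 4.9000i


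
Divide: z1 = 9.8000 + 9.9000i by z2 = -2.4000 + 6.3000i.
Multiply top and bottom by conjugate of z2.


Conjugate of z2 = -2.4000 - 6.3000i
Numerator: (9.8000 + 9.9000i)(-2.4000 - 6.3000i) = 38.8500 - 85.5000i
Denominator: (-2.4)^2 + 6.3^2 = 45.45
Result = (38.8500 - 85.5000i)/45.45

0.8548 - 1.8812i


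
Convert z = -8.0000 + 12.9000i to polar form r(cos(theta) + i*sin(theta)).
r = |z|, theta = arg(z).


r = sqrt(64+166.41) = sqrt(230.41) = 15.1793
theta = atan2(12.9, -8) = 121.8053 degrees

r = 15.1793, theta = 121.8053 degrees


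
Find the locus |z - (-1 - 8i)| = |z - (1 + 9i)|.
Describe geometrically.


Equal distances means the locus is the perpendicular bisector of z1 and z2.
Midpoint = ((-1+1)/2, (-8+9)/2) = (0, 0.5000)

Perpendicular bisector through (0, 0.5000)


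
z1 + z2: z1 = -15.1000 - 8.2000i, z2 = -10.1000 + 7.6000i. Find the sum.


Real: -15.1 - 10.1 = -25.2
Imag: -8.2 + 7.6 = -0.6

-25.2000 - 0.6000i


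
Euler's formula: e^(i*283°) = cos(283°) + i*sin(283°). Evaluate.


cos(283°) = 0.2250
sin(283°) = -0.9744

e^(i*283°) = 0.2250 - 0.9744i


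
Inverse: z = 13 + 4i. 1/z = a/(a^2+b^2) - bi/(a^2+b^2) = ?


|z|^2 = 169+16 = 185
1/z = (13 - 4i)/185

1/z = 0.0703 - 0.0216i


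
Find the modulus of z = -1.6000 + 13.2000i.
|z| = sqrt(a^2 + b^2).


|z| = sqrt((-1.6)^2 + 13.2^2) = sqrt(2.56 + 174.24) = sqrt(176.8) = 13.2966

|z| = 13.2966


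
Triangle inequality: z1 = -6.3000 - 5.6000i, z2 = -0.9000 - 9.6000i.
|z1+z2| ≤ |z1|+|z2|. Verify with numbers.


|z1| = sqrt((-6.3)^2 + (-5.6)^2) = sqrt(71.05) = 8.4291
|z2| = sqrt((-0.9)^2 + (-9.6)^2) = sqrt(92.97) = 9.6421
z1+z2 = -7.2000 - 15.2000i
|z1+z2| = sqrt(282.88) = 16.8190
|z1|+|z2| = 8.4291 + 9.6421 = 18.0712

|z1+z2| = 16.8190 ≤ |z1|+|z2| = 18.0712 (verified)


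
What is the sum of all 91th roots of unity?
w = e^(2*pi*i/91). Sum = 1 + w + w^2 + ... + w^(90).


The sum of all 91th roots of unity is 0.
Geometric series: (1 - w^91)/(1 - w) = (1-1)/(1-w) = 0 since w^91 = 1, w ≠ 1.
Alternatively: coefficient of z^90 in z^91 - 1 is 0.

0


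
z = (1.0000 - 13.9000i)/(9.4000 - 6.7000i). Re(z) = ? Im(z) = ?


Multiply by conjugate: (1.0000 - 13.9000i)(9.4000 + 6.7000i) / (9.4^2 + (-6.7)^2)
Numerator real = 1*9.4 - (13.9)*(-6.7) = 102.53
Numerator imag = -13.9*9.4 - 1*(-6.7) = -123.96
Denominator = 133.25
Re(z) = 102.53/133.25 = 0.7695
Im(z) = -123.96/133.25 = -0.9303

Re(z) = 0.7695, Im(z) = -0.9303


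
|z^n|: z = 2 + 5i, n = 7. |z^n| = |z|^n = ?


|z| = sqrt(4+25) = sqrt(29) = 5.3852
|z^7| = |z|^7 = (sqrt(29))^7 = 29^3 * sqrt(29) = 24389*sqrt(29)

|z^7| = 24389*sqrt(29) ≈ 131338.7845


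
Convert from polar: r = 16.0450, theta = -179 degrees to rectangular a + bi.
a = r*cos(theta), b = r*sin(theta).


a = 16.0450*cos(-179°) = 16.0450*(-0.99985) = -16.0426
b = 16.0450*sin(-179°) = 16.0450*(-0.01745) = -0.2800

-16.0426 - 0.2800i


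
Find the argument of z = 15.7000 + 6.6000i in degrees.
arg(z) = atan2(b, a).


Re = 15.7, Im = 6.6
arg = atan2(6.6, 15.7) = 22.8010 degrees

arg(z) = 22.8010 degrees


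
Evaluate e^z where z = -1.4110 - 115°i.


e^-1.4110 = 0.2439
cos(-115°) = -0.4226
sin(-115°) = -0.9063
Real = 0.2439*(-0.4226) = -0.1031
Imag = 0.2439*(-0.9063) = -0.2210

-0.1031 - 0.2210i


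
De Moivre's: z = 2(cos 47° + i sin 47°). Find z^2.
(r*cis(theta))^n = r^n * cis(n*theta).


r^2 = 2^2 = 4
n*theta = 2*47° = 94° = 94° (mod 360)
a = 4*cos(94°) = -0.2790
b = 4*sin(94°) = 3.9903

4 cis(94°) = -0.2790 + 3.9903i


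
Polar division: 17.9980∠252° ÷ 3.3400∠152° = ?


r = 17.9980 / 3.3400 = 5.3886
theta = 252° - 152° = 100° = 100° (mod 360)

5.3886 cis(100°)


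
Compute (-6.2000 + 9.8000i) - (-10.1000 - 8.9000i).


Real: -6.2 + 10.1 = 3.9
Imag: 9.8 + 8.9 = 18.7

3.9000 + 18.7000i


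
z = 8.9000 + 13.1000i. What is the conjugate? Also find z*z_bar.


z_bar = 8.9000 - 13.1000i
z*z_bar = 8.9^2 + 13.1^2 = 79.21 + 171.61 = 250.82

z_bar = 8.9000 - 13.1000i, z*z_bar = 250.82


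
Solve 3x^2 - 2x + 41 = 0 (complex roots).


disc = (-2)^2 - 4*3*41 = 4 - 492 = -488
sqrt(|disc|) = sqrt(488) = 22.0907
Real part = 2/(2*3) = 0.3333
Imag part = 22.0907/(2*3) = 3.6818

0.3333 ± 3.6818i


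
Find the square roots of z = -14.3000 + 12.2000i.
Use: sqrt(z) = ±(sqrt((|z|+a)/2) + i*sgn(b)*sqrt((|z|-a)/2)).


|z| = sqrt(204.49+148.84) = 18.7971
sqrt((|z|+a)/2) = sqrt((18.7971+(-14.3))/2) = sqrt(2.2485) = 1.4995
sqrt((|z|-a)/2) = sqrt((18.7971-(-14.3))/2) = sqrt(16.5485) = 4.0680

±(1.4995 + 4.0680i) i.e. 1.4995 + 4.0680i and -1.4995 - 4.0680i


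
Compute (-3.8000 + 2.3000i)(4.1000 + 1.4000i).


Real = -3.8*4.1 - 2.3*1.4 = -15.58 - 3.22 = -18.8
Imag = -3.8*1.4 + 4.1*2.3 = -5.32 + 9.43 = 4.11

-18.8000 + 4.1100i


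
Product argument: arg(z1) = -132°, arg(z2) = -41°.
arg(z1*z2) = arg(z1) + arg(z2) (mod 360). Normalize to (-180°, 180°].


arg(z1*z2) = -132° - 41° = -173°
Normalized to (-180°, 180°]: -173°

-173°


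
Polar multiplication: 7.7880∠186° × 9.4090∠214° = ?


r = 7.7880 * 9.4090 = 73.2773
theta = 186° + 214° = 400° = 40° (mod 360)

73.2773 cis(40°)


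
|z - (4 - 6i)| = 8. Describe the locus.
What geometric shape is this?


|z - z0| = r is a circle with center z0 and radius r.
Center = (4, -6), radius = 8

Circle with center (4, -6) and radius 8


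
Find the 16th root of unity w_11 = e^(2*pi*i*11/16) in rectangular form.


Angle = 360*11/16 = 247.5°
a = cos(247.5°) = -0.3827
b = sin(247.5°) = -0.9239

-0.3827 - 0.9239i


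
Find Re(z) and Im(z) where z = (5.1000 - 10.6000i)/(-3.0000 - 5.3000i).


Multiply by conjugate: (5.1000 - 10.6000i)(-3.0000 + 5.3000i) / ((-3)^2 + (-5.3)^2)
Numerator real = 5.1*(-3) - (10.6)*(-5.3) = 40.88
Numerator imag = -10.6*(-3) - 5.1*(-5.3) = 58.83
Denominator = 37.09
Re(z) = 40.88/37.09 = 1.1022
Im(z) = 58.83/37.09 = 1.5861

Re(z) = 1.1022, Im(z) = 1.5861


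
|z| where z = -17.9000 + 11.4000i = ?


|z| = sqrt((-17.9)^2 + 11.4^2) = sqrt(320.41 + 129.96) = sqrt(450.37) = 21.2219

|z| = 21.2219


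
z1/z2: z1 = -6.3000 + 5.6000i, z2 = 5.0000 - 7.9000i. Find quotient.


Conjugate of z2 = 5.0000 + 7.9000i
Numerator: (-6.3000 + 5.6000i)(5.0000 + 7.9000i) = -75.7400 - 21.7700i
Denominator: 5^2 + (-7.9)^2 = 87.41
Result = (-75.7400 - 21.7700i)/87.41

-0.8665 - 0.2491i


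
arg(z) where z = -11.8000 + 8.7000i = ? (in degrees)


Re = -11.8, Im = 8.7
arg = atan2(8.7, -11.8) = 143.5991 degrees

arg(z) = 143.5991 degrees


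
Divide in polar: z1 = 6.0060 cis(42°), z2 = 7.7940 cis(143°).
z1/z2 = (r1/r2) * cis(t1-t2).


r = 6.0060 / 7.7940 = 0.7706
theta = 42° - 143° = -101° = 259° (mod 360)

0.7706 cis(259°)


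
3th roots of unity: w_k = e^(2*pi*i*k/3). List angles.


The 3th roots of unity are cis(360k/3°) for k=0..2
Angle step = 360/3 = 120°
Primitive root: cis(120°)
Primitive root = -0.5000 + 0.8660i

3 roots at angles: 0°, 120°, 240°


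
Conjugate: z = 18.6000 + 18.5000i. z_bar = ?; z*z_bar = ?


z_bar = 18.6000 - 18.5000i
z*z_bar = 18.6^2 + 18.5^2 = 345.96 + 342.25 = 688.21

z_bar = 18.6000 - 18.5000i, z*z_bar = 688.21


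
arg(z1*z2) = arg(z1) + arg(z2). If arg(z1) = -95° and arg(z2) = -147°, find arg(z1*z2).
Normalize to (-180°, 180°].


arg(z1*z2) = -95° - 147° = -242°
Normalized to (-180°, 180°]: 118°

118°


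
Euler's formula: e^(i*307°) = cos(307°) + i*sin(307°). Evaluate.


cos(307°) = 0.6018
sin(307°) = -0.7986

e^(i*307°) = 0.6018 - 0.7986i


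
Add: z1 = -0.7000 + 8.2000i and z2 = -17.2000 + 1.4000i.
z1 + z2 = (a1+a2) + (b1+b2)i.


Real: -0.7 - 17.2 = -17.9
Imag: 8.2 + 1.4 = 9.6

-17.9000 + 9.6000i


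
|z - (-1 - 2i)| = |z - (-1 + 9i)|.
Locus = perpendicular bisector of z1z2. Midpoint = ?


Equal distances means the locus is the perpendicular bisector of z1 and z2.
Midpoint = ((-1+(-1))/2, (-2+9)/2) = (-1.0000, 3.5000)

Perpendicular bisector through (-1.0000, 3.5000)


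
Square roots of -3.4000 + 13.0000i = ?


|z| = sqrt(11.56+169) = 13.4373
sqrt((|z|+a)/2) = sqrt((13.4373+(-3.4))/2) = sqrt(5.0186) = 2.2402
sqrt((|z|-a)/2) = sqrt((13.4373-(-3.4))/2) = sqrt(8.4186) = 2.9015

±(2.2402 + 2.9015i) i.e. 2.2402 + 2.9015i and -2.2402 - 2.9015i


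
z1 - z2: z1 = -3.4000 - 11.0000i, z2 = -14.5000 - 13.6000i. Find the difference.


Real: -3.4 + 14.5 = 11.1
Imag: -11 + 13.6 = 2.6

11.1000 + 2.6000i


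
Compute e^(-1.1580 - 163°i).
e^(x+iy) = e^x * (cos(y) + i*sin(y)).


e^-1.1580 = 0.3141
cos(-163°) = -0.9563
sin(-163°) = -0.2924
Real = 0.3141*(-0.9563) = -0.3004
Imag = 0.3141*(-0.2924) = -0.0918

-0.3004 - 0.0918i


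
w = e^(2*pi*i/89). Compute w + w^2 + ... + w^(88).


With w = e^(2*pi*i/89), all 89 of the 89th roots of unity w^0 = 1, w, ..., w^(88) sum to 0: 1 + w + ... + w^(88) = (1 - w^89)/(1 - w) = 0 since w^89 = 1, w ≠ 1.
Removing the root 1: w + w^2 + ... + w^(88) = 0 - 1 = -1

Sum = -1


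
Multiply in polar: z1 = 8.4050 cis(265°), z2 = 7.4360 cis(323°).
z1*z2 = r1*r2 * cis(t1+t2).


r = 8.4050 * 7.4360 = 62.4996
theta = 265° + 323° = 588° = 228° (mod 360)

62.4996 cis(228°)


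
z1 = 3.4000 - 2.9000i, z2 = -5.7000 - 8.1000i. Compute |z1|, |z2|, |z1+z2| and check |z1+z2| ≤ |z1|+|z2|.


|z1| = sqrt(3.4^2 + (-2.9)^2) = sqrt(19.97) = 4.4688
|z2| = sqrt((-5.7)^2 + (-8.1)^2) = sqrt(98.1) = 9.9045
z1+z2 = -2.3000 - 11.0000i
|z1+z2| = sqrt(126.29) = 11.2379
|z1|+|z2| = 4.4688 + 9.9045 = 14.3733

|z1+z2| = 11.2379 ≤ |z1|+|z2| = 14.3733 (verified)


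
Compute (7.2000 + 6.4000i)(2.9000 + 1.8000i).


Real = 7.2*2.9 - 6.4*1.8 = 20.88 - 11.52 = 9.36
Imag = 7.2*1.8 + 2.9*6.4 = 12.96 + 18.56 = 31.52

9.3600 + 31.5200i


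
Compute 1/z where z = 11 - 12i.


|z|^2 = 121+144 = 265
1/z = (11 + 12i)/265

1/z = 0.0415 + 0.0453i


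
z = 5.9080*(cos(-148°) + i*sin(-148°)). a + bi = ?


a = 5.9080*cos(-148°) = 5.9080*(-0.84805) = -5.0103
b = 5.9080*sin(-148°) = 5.9080*(-0.52992) = -3.1308

-5.0103 - 3.1308i


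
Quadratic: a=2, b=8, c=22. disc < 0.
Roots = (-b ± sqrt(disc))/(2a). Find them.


disc = 8^2 - 4*2*22 = 64 - 176 = -112
sqrt(|disc|) = sqrt(112) = 10.5830
Real part = -8/(2*2) = -2.0000
Imag part = 10.5830/(2*2) = 2.6458

-2.0000 ± 2.6458i


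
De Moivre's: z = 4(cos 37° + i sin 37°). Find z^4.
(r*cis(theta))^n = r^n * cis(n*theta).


r^4 = 4^4 = 256
n*theta = 4*37° = 148° = 148° (mod 360)
a = 256*cos(148°) = -217.1003
b = 256*sin(148°) = 135.6593

256 cis(148°) = -217.1003 + 135.6593i


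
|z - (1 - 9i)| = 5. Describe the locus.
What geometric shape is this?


|z - z0| = r is a circle with center z0 and radius r.
Center = (1, -9), radius = 5

Circle with center (1, -9) and radius 5


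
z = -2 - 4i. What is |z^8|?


|z| = sqrt(4+16) = sqrt(20) = 4.4721
|z^8| = |z|^8 = (sqrt(20))^8 = 20^4 = 160000

|z^8| = 160000


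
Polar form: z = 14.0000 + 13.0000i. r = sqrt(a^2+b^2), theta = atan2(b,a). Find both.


r = sqrt(196+169) = sqrt(365) = 19.1050
theta = atan2(13, 14) = 42.8789 degrees

r = 19.1050, theta = 42.8789 degrees


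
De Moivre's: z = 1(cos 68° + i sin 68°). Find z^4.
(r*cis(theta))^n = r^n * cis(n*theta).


r^4 = 1^4 = 1
n*theta = 4*68° = 272° = 272° (mod 360)
a = 1*cos(272°) = 0.0349
b = 1*sin(272°) = -0.9994

1 cis(272°) = 0.0349 - 0.9994i


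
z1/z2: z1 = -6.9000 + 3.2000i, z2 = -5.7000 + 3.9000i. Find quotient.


Conjugate of z2 = -5.7000 - 3.9000i
Numerator: (-6.9000 + 3.2000i)(-5.7000 - 3.9000i) = 51.8100 + 8.6700i
Denominator: (-5.7)^2 + 3.9^2 = 47.7
Result = (51.8100 + 8.6700i)/47.7

1.0862 + 0.1818i


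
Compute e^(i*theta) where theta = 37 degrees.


cos(37°) = 0.7986
sin(37°) = 0.6018

e^(i*37°) = 0.7986 + 0.6018i


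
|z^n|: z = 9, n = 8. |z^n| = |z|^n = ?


|z| = sqrt(81+0) = sqrt(81) = 9
|z^8| = |z|^8 = 9^8 = 43046721

|z^8| = 43046721


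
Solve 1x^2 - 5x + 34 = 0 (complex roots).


disc = (-5)^2 - 4*1*34 = 25 - 136 = -111
sqrt(|disc|) = sqrt(111) = 10.5357
Real part = 5/(2*1) = 2.5000
Imag part = 10.5357/(2*1) = 5.2678

2.5000 ± 5.2678i


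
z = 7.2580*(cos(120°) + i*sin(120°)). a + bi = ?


a = 7.2580*cos(120°) = 7.2580*(-0.5) = -3.6290
b = 7.2580*sin(120°) = 7.2580*0.86603 = 6.2856

-3.6290 + 6.2856i


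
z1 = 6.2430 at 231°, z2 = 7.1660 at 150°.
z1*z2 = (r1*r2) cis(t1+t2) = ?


r = 6.2430 * 7.1660 = 44.7373
theta = 231° + 150° = 381° = 21° (mod 360)

44.7373 cis(21°)


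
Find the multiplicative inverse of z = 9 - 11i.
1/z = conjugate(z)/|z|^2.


|z|^2 = 81+121 = 202
1/z = (9 + 11i)/202

1/z = 0.0446 + 0.0545i


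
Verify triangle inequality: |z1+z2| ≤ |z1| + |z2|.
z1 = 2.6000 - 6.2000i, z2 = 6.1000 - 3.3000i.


|z1| = sqrt(2.6^2 + (-6.2)^2) = sqrt(45.2) = 6.7231
|z2| = sqrt(6.1^2 + (-3.3)^2) = sqrt(48.1) = 6.9354
z1+z2 = 8.7000 - 9.5000i
|z1+z2| = sqrt(165.94) = 12.8818
|z1|+|z2| = 6.7231 + 6.9354 = 13.6585

|z1+z2| = 12.8818 ≤ |z1|+|z2| = 13.6585 (verified)


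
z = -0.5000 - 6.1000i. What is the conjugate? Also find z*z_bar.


z_bar = -0.5000 + 6.1000i
z*z_bar = (-0.5)^2 + (-6.1)^2 = 0.25 + 37.21 = 37.46

z_bar = -0.5000 + 6.1000i, z*z_bar = 37.46
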